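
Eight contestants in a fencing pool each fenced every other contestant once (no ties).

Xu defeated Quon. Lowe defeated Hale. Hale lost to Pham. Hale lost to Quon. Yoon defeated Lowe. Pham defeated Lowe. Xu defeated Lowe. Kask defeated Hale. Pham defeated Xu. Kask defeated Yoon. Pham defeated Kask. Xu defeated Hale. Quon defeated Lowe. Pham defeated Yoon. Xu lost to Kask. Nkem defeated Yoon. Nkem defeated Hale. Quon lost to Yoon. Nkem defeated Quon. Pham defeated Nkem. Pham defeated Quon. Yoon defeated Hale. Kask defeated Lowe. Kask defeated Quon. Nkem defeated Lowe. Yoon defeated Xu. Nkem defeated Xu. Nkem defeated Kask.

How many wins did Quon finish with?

Quon's results: beat Hale, Lowe; lost to Pham, Yoon, Xu, Nkem, Kask.
That is 2 wins.

2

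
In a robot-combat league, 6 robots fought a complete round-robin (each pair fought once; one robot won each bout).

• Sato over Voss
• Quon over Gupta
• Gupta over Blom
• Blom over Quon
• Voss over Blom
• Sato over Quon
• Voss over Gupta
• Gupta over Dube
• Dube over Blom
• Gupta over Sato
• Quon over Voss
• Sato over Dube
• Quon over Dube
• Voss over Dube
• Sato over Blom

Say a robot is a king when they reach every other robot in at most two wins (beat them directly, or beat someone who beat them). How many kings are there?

4

Voss reaches everyone (king).
Dube cannot reach Voss, Sato, Gupta in two steps.
Quon reaches everyone (king).
Blom cannot reach Sato in two steps.
Sato reaches everyone (king).
Gupta reaches everyone (king).
Kings: Voss, Quon, Sato, Gupta — 4.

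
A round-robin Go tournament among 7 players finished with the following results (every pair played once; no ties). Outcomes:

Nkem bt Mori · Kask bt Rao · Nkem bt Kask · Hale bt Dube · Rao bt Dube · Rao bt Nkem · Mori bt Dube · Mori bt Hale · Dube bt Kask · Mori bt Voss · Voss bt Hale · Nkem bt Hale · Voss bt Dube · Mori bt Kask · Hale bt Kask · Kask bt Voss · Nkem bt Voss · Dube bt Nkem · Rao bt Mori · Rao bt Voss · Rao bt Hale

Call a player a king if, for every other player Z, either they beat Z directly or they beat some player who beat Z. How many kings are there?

5

Nkem reaches everyone (king).
Kask reaches everyone (king).
Mori reaches everyone (king).
Rao reaches everyone (king).
Dube reaches everyone (king).
Voss cannot reach Mori, Rao in two steps.
Hale cannot reach Mori in two steps.
Kings: Nkem, Kask, Mori, Rao, Dube — 5.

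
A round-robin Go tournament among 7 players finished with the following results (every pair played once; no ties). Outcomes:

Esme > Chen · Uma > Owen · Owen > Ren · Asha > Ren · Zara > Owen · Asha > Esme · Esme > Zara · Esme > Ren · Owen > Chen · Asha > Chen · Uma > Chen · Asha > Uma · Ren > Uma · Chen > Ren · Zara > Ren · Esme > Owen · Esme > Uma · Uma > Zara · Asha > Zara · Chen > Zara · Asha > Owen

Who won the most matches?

Win totals: Ren 1, Zara 2, Owen 2, Asha 6, Uma 3, Esme 5, Chen 2.
Asha leads with 6 wins (next highest: 5).

Asha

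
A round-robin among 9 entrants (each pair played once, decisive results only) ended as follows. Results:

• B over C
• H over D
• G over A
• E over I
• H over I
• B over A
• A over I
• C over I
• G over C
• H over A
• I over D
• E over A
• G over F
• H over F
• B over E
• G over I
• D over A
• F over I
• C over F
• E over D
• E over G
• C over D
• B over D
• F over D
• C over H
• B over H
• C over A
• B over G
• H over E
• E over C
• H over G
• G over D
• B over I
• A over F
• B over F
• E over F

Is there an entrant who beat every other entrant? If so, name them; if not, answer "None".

B

B has 8 wins out of 8 opponents — a perfect record.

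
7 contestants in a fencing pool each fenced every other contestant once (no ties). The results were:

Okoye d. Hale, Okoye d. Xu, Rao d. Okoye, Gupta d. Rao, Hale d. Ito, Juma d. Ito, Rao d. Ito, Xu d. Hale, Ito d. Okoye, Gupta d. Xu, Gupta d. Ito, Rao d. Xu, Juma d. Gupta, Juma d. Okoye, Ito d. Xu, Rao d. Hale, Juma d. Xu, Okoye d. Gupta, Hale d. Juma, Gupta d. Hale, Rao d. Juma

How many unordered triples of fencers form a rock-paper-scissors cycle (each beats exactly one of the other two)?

Win totals: Xu 1, Gupta 4, Hale 2, Rao 5, Ito 2, Juma 4, Okoye 3.
A fencer with w wins dominates both others in C(w,2) triples; summing gives 0 + 6 + 1 + 10 + 1 + 6 + 3 = 27 transitive triples.
Total triples C(7,3) = 35, so cyclic triples = 35 − 27 = 8.

8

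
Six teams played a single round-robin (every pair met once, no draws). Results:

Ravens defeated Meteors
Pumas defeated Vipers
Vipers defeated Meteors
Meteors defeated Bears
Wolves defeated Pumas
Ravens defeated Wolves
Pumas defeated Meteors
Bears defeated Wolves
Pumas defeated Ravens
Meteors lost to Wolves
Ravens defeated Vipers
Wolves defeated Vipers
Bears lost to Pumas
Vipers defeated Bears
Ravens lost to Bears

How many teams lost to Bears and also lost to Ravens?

1

Bears beat: Ravens, Wolves.
Ravens beat: Meteors, Wolves, Vipers.
Both beat: Wolves — 1.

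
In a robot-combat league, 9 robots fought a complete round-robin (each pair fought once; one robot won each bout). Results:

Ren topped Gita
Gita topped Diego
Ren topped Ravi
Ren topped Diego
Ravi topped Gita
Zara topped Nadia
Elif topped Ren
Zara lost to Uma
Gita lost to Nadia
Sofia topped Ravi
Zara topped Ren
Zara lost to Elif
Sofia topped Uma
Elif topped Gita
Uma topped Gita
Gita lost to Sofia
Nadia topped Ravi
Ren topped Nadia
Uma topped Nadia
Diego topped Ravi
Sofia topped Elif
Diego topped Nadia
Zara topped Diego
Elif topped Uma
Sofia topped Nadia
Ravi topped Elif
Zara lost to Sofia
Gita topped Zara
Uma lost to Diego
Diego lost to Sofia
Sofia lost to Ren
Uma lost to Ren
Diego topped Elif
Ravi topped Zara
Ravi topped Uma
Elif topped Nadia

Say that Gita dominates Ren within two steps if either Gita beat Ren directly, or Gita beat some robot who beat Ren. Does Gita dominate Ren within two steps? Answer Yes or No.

Gita did not beat Ren directly.
Gita beat Diego, Zara. Of those, Zara beat Ren.

Yes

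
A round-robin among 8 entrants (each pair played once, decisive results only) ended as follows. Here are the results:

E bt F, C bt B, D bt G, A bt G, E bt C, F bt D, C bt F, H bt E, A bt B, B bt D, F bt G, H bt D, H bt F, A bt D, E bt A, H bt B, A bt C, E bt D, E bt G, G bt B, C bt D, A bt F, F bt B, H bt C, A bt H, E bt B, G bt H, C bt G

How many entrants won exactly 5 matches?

Win totals: A 6, B 1, C 4, D 1, E 6, F 3, G 2, H 5.
Exactly 5: H — 1 entrant.

1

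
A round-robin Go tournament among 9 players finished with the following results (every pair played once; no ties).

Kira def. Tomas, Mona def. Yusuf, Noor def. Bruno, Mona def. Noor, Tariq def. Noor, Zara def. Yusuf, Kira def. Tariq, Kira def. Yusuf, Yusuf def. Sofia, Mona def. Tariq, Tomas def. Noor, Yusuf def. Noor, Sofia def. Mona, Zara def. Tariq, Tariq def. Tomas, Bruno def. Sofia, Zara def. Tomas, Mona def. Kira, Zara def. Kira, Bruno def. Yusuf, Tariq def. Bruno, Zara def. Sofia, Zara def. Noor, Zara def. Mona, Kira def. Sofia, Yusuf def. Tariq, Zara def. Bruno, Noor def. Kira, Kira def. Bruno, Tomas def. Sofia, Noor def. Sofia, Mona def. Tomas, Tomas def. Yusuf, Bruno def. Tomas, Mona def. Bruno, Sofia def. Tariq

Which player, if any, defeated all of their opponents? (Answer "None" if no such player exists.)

Zara has 8 wins out of 8 opponents — a perfect record.

Zara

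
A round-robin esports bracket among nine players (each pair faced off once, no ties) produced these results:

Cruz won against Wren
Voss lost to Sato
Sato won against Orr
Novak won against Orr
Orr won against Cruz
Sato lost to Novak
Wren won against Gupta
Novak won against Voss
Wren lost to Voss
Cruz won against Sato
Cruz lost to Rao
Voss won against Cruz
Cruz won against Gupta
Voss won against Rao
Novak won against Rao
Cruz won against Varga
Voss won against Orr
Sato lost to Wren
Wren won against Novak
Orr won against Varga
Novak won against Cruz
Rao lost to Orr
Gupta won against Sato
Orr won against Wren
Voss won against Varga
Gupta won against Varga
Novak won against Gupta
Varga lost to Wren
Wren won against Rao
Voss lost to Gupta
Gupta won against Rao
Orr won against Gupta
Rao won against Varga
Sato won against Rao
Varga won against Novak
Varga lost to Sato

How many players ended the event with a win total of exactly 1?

1

Win totals: Voss 5, Varga 1, Sato 4, Cruz 4, Gupta 4, Rao 2, Orr 5, Wren 5, Novak 6.
Exactly 1: Varga — 1 player.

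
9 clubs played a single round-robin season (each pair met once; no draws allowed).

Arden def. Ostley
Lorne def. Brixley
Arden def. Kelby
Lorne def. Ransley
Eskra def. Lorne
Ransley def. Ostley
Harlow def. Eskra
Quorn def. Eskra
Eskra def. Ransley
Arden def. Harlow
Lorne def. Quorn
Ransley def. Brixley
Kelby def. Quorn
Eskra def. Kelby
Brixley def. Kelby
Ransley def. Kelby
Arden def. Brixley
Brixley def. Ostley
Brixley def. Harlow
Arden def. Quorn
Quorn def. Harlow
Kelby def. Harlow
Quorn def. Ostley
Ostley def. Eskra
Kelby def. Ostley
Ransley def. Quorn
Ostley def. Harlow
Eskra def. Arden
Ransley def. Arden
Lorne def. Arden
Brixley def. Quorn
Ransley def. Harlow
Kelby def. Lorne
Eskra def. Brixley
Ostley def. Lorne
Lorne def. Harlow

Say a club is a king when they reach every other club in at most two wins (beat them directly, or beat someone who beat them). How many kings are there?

Lorne reaches everyone (king).
Ransley reaches everyone (king).
Brixley cannot reach Ransley, Arden in two steps.
Eskra reaches everyone (king).
Ostley reaches everyone (king).
Arden cannot reach Ransley in two steps.
Quorn reaches everyone (king).
Harlow cannot reach Ostley, Quorn in two steps.
Kelby reaches everyone (king).
Kings: Lorne, Ransley, Eskra, Ostley, Quorn, Kelby — 6.

6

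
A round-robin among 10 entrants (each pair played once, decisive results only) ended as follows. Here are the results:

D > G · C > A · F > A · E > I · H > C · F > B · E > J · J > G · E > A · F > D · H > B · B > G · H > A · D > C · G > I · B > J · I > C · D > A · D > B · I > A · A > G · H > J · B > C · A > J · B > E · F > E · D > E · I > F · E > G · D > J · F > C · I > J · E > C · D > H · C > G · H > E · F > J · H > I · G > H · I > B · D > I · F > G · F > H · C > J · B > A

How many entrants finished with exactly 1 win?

Win totals: A 2, B 5, C 3, D 8, E 5, F 8, G 2, H 6, I 5, J 1.
Exactly 1: J — 1 entrant.

1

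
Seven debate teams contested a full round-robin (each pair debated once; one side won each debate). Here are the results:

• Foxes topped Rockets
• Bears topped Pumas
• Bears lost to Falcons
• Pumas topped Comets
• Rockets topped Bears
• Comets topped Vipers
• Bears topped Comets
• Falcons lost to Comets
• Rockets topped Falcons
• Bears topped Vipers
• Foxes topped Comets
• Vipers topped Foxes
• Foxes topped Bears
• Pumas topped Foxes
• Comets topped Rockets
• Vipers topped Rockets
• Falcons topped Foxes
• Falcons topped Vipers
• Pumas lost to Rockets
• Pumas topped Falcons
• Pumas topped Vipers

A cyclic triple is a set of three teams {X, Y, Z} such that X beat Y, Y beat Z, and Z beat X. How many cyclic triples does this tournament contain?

Win totals: Rockets 3, Falcons 3, Vipers 2, Comets 3, Foxes 3, Pumas 4, Bears 3.
A team with w wins dominates both others in C(w,2) triples; summing gives 3 + 3 + 1 + 3 + 3 + 6 + 3 = 22 transitive triples.
Total triples C(7,3) = 35, so cyclic triples = 35 − 22 = 13.

13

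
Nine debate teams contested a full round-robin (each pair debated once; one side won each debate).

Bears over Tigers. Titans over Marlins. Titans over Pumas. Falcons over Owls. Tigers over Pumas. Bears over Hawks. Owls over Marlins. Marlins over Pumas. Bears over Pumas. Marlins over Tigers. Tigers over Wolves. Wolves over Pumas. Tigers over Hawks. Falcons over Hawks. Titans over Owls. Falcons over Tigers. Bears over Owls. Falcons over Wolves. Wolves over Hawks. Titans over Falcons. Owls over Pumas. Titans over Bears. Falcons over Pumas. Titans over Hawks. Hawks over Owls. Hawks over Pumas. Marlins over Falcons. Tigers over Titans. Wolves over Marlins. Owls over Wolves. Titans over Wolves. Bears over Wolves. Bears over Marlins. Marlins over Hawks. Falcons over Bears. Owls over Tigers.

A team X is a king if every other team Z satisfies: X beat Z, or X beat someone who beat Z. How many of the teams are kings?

5

Wolves cannot reach Bears, Titans in two steps.
Marlins reaches everyone (king).
Hawks cannot reach Bears, Falcons, Titans in two steps.
Bears reaches everyone (king).
Tigers reaches everyone (king).
Pumas cannot reach Wolves, Marlins, Hawks, Bears, Tigers, Falcons, Titans, Owls in two steps.
Falcons reaches everyone (king).
Titans reaches everyone (king).
Owls cannot reach Bears in two steps.
Kings: Marlins, Bears, Tigers, Falcons, Titans — 5.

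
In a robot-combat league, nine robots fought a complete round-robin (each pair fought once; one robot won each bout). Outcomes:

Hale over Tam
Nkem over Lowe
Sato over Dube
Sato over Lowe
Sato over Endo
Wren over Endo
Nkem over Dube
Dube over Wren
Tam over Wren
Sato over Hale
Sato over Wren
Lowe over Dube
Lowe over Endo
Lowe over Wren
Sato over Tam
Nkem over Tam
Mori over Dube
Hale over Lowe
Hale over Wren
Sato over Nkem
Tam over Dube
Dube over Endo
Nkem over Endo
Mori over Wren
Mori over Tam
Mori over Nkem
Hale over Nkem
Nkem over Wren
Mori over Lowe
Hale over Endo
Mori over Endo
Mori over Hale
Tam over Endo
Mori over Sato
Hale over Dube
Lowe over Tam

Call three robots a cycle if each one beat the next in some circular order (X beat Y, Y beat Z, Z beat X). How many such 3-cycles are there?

0

Win totals: Sato 7, Endo 0, Lowe 4, Mori 8, Tam 3, Nkem 5, Dube 2, Hale 6, Wren 1.
A robot with w wins dominates both others in C(w,2) triples; summing gives 21 + 0 + 6 + 28 + 3 + 10 + 1 + 15 + 0 = 84 transitive triples.
Total triples C(9,3) = 84, so cyclic triples = 84 − 84 = 0.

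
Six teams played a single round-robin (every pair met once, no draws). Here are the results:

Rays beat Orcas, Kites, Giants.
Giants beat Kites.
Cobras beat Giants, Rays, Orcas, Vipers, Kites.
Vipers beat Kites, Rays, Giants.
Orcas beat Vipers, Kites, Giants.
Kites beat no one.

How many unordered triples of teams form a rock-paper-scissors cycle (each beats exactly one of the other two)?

Of the C(6,3) = 20 triples, the cyclic ones are: {Rays, Orcas, Vipers}.
That is 1.

1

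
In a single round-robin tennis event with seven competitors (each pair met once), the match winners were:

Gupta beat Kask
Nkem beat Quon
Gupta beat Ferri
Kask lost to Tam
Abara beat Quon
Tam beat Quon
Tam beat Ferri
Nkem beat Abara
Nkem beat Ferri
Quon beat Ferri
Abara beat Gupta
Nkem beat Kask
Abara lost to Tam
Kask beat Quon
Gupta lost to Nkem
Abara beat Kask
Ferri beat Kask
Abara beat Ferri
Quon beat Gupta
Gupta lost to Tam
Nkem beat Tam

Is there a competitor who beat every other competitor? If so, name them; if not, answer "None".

Nkem has 6 wins out of 6 opponents — a perfect record.

Nkem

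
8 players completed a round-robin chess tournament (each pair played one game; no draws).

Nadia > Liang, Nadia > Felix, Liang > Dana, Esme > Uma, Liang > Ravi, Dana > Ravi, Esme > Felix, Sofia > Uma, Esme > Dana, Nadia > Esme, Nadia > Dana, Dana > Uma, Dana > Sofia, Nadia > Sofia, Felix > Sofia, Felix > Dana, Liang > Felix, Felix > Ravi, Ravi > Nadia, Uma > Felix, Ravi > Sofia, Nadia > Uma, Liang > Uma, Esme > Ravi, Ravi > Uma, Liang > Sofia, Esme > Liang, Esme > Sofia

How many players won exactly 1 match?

2

Win totals: Ravi 3, Liang 5, Esme 6, Uma 1, Dana 3, Nadia 6, Felix 3, Sofia 1.
Exactly 1: Uma, Sofia — 2 players.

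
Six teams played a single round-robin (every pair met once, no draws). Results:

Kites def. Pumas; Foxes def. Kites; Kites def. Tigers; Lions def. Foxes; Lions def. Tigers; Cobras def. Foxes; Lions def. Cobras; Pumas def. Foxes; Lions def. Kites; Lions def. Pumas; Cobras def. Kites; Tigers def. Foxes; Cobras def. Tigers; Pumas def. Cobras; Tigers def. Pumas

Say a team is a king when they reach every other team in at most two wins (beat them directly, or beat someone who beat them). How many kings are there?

1

Cobras cannot reach Lions in two steps.
Tigers cannot reach Lions in two steps.
Foxes cannot reach Cobras, Lions in two steps.
Pumas cannot reach Lions in two steps.
Lions reaches everyone (king).
Kites cannot reach Lions in two steps.
Kings: Lions — 1.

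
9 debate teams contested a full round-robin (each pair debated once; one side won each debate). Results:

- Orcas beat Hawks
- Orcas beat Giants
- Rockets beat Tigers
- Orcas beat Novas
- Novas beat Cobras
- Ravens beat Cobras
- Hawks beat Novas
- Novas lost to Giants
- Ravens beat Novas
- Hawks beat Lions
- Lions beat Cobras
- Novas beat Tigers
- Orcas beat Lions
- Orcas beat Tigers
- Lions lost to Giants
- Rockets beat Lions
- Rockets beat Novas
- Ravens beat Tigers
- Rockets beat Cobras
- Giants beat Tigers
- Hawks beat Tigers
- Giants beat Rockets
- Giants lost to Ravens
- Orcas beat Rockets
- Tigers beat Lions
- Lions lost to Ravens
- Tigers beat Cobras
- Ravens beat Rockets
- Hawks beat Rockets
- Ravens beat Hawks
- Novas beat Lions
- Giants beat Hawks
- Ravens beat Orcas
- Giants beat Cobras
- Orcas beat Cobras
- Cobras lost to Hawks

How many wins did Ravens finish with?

8

Ravens' results: beat Novas, Rockets, Tigers, Cobras, Giants, Lions, Hawks, Orcas; lost to no one.
That is 8 wins.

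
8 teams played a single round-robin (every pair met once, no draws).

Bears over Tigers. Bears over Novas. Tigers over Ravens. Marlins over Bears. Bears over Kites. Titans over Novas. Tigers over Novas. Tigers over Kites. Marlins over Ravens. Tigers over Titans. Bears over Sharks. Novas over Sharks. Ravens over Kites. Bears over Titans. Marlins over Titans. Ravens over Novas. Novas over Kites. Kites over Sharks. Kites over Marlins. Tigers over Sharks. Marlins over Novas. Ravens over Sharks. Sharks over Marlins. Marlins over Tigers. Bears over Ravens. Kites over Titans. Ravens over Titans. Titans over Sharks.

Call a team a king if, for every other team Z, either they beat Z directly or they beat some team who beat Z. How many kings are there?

Bears reaches everyone (king).
Titans cannot reach Bears, Tigers, Ravens in two steps.
Tigers cannot reach Bears in two steps.
Sharks cannot reach Kites in two steps.
Ravens cannot reach Bears, Tigers in two steps.
Novas cannot reach Bears, Tigers, Ravens in two steps.
Marlins reaches everyone (king).
Kites reaches everyone (king).
Kings: Bears, Marlins, Kites — 3.

3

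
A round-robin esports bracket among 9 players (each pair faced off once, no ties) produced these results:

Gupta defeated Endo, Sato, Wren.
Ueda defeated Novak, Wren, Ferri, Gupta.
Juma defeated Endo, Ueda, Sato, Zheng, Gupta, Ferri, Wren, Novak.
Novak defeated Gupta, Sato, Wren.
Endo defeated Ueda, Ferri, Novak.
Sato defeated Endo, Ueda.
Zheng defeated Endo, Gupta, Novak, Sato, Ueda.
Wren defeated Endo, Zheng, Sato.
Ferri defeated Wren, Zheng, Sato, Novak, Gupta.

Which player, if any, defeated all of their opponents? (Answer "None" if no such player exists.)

Juma has 8 wins out of 8 opponents — a perfect record.

Juma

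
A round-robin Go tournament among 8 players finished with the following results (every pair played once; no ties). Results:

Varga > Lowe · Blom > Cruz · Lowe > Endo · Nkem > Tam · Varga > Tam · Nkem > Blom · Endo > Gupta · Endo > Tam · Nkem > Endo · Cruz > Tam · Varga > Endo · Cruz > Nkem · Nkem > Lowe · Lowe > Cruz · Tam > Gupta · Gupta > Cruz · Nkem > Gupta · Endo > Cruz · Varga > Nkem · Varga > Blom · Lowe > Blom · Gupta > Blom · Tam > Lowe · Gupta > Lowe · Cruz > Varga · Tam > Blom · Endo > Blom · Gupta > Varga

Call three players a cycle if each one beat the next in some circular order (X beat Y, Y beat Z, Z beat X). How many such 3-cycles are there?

15

Win totals: Cruz 3, Varga 5, Nkem 5, Gupta 4, Endo 4, Blom 1, Lowe 3, Tam 3.
A player with w wins dominates both others in C(w,2) triples; summing gives 3 + 10 + 10 + 6 + 6 + 0 + 3 + 3 = 41 transitive triples.
Total triples C(8,3) = 56, so cyclic triples = 56 − 41 = 15.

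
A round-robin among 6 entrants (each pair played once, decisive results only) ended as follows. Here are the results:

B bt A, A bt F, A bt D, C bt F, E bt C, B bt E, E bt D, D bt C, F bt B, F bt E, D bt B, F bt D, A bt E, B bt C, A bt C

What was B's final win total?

B's results: beat A, C, E; lost to D, F.
That is 3 wins.

3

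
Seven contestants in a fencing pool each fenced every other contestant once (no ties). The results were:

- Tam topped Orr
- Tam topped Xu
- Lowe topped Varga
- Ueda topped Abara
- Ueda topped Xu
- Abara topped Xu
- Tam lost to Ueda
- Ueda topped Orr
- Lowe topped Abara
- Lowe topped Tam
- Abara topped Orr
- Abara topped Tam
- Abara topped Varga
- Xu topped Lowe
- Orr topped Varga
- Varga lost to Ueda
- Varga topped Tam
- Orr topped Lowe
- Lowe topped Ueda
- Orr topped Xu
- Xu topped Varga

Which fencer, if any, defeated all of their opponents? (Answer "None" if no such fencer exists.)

None

Highest win total is Ueda with 5 (out of 6 possible).
Ueda lost to Lowe, so no fencer went undefeated.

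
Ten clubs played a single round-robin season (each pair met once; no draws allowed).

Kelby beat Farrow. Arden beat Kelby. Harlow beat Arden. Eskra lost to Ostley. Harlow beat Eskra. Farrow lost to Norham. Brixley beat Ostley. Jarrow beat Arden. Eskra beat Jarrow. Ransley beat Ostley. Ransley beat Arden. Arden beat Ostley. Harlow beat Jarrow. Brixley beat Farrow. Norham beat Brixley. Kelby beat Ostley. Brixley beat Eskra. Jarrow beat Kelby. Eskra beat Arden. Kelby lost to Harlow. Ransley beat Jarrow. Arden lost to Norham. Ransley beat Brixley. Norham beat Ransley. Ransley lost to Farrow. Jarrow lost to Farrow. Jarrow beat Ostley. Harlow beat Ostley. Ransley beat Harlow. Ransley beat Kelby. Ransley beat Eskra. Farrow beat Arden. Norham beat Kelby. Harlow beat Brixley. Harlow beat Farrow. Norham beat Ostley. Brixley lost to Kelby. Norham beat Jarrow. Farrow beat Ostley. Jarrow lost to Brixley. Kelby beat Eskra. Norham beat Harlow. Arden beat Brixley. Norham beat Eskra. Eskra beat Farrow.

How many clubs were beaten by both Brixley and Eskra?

2

Brixley beat: Eskra, Jarrow, Farrow, Ostley.
Eskra beat: Arden, Jarrow, Farrow.
Both beat: Jarrow, Farrow — 2.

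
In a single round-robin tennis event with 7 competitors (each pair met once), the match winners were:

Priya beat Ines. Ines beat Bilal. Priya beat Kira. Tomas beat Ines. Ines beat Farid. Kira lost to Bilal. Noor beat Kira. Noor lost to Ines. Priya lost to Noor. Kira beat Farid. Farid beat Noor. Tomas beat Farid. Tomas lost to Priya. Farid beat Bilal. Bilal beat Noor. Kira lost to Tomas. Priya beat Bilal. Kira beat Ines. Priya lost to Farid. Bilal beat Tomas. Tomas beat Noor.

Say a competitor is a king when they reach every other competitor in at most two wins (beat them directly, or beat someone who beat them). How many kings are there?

6

Noor reaches everyone (king).
Tomas reaches everyone (king).
Ines reaches everyone (king).
Priya reaches everyone (king).
Farid reaches everyone (king).
Kira cannot reach Tomas in two steps.
Bilal reaches everyone (king).
Kings: Noor, Tomas, Ines, Priya, Farid, Bilal — 6.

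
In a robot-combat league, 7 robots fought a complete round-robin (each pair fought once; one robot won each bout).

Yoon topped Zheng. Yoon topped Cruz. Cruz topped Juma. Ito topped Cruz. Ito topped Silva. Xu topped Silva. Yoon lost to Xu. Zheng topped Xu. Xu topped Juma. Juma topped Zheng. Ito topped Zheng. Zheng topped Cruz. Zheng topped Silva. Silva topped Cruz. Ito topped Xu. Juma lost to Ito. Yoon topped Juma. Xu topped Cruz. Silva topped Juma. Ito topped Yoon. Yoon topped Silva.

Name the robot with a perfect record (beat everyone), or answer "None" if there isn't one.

Ito

Ito has 6 wins out of 6 opponents — a perfect record.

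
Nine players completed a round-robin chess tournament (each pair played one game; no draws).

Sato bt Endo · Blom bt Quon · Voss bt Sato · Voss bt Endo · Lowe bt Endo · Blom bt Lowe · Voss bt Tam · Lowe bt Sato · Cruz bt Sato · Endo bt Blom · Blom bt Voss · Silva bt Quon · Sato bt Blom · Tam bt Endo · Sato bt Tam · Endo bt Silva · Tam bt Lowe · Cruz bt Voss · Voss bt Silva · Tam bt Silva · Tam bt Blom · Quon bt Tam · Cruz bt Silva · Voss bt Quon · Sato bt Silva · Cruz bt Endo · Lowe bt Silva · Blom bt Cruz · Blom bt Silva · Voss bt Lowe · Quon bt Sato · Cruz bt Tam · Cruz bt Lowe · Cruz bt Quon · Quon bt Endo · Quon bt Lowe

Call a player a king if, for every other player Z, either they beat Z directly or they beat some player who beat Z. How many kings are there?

4

Sato reaches everyone (king).
Silva cannot reach Blom, Voss, Cruz in two steps.
Tam reaches everyone (king).
Lowe cannot reach Voss, Cruz in two steps.
Quon cannot reach Voss, Cruz in two steps.
Blom reaches everyone (king).
Endo cannot reach Sato, Tam in two steps.
Voss cannot reach Cruz in two steps.
Cruz reaches everyone (king).
Kings: Sato, Tam, Blom, Cruz — 4.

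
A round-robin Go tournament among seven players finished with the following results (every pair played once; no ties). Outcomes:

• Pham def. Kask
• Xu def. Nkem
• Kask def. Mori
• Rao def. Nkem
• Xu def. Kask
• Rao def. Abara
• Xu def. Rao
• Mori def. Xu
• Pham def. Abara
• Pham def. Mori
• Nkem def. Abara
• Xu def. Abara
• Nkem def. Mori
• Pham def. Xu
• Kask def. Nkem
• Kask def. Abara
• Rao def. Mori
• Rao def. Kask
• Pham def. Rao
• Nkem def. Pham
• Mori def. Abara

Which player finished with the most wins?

Pham

Win totals: Abara 0, Mori 2, Rao 4, Pham 5, Xu 4, Kask 3, Nkem 3.
Pham leads with 5 wins (next highest: 4).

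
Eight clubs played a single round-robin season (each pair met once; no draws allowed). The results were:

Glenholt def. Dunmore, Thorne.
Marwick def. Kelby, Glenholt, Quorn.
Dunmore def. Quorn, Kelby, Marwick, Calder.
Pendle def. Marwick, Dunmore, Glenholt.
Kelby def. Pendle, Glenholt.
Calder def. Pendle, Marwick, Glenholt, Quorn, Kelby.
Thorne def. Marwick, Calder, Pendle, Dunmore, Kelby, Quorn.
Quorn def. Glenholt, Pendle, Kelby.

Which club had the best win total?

Win totals: Glenholt 2, Dunmore 4, Quorn 3, Thorne 6, Marwick 3, Pendle 3, Kelby 2, Calder 5.
Thorne leads with 6 wins (next highest: 5).

Thorne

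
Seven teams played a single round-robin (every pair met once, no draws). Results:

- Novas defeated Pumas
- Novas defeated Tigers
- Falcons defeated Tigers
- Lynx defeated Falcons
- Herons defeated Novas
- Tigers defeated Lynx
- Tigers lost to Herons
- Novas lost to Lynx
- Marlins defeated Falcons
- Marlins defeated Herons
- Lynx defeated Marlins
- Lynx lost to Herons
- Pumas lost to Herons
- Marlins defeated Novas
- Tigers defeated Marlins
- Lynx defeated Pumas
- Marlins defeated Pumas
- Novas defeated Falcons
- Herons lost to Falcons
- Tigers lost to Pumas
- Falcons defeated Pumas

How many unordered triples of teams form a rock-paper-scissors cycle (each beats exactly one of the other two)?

10

Win totals: Novas 3, Tigers 2, Marlins 4, Herons 4, Falcons 3, Lynx 4, Pumas 1.
A team with w wins dominates both others in C(w,2) triples; summing gives 3 + 1 + 6 + 6 + 3 + 6 + 0 = 25 transitive triples.
Total triples C(7,3) = 35, so cyclic triples = 35 − 25 = 10.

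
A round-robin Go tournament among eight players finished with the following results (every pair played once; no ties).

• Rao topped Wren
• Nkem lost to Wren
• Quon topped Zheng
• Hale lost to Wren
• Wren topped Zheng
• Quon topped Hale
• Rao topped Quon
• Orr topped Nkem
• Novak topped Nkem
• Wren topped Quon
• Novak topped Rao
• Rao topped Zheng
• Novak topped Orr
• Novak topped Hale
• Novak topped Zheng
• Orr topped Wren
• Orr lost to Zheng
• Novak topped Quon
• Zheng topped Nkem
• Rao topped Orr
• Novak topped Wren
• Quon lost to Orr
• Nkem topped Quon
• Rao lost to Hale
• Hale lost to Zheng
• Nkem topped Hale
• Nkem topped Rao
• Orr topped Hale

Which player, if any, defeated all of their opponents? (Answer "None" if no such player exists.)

Novak

Novak has 7 wins out of 7 opponents — a perfect record.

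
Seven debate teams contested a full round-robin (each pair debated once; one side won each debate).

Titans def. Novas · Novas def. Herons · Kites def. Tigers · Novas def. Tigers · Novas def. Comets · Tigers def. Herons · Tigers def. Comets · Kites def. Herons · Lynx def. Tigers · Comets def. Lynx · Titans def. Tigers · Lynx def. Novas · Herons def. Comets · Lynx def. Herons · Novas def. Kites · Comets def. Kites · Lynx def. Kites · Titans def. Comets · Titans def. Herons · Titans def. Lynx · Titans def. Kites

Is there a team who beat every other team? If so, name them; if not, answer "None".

Titans has 6 wins out of 6 opponents — a perfect record.

Titans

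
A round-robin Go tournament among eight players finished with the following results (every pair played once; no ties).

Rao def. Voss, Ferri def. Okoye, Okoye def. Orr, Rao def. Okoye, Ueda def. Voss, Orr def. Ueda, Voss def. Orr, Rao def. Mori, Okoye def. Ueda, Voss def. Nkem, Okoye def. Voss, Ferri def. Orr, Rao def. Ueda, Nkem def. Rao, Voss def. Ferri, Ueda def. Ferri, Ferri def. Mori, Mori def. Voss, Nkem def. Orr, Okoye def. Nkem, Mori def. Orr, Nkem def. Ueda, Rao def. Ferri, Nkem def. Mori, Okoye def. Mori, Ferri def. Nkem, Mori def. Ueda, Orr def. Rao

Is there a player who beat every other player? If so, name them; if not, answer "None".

Highest win total is Rao with 5 (out of 7 possible).
Rao lost to Nkem, Orr, so no player went undefeated.

None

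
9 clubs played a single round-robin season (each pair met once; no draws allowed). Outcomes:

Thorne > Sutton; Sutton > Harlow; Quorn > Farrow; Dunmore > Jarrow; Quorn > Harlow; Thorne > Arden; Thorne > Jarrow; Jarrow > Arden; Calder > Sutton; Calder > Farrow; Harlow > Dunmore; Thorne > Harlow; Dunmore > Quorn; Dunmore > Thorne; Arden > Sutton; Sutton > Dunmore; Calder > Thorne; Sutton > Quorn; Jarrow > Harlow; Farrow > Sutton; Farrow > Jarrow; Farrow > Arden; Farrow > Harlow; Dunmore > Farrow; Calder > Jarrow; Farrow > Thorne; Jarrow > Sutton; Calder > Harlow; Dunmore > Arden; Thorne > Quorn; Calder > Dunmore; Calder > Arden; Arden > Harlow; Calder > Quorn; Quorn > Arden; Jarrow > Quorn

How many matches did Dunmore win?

Dunmore's results: beat Thorne, Jarrow, Arden, Farrow, Quorn; lost to Sutton, Calder, Harlow.
That is 5 wins.

5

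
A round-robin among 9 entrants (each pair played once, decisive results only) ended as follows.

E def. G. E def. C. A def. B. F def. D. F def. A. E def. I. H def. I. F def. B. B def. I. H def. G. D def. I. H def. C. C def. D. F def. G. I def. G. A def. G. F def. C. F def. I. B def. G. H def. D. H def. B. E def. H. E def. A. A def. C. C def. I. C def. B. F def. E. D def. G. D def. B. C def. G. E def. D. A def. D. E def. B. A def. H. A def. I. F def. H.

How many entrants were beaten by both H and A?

5

H beat: B, C, D, G, I.
A beat: B, C, D, G, H, I.
Both beat: B, C, D, G, I — 5.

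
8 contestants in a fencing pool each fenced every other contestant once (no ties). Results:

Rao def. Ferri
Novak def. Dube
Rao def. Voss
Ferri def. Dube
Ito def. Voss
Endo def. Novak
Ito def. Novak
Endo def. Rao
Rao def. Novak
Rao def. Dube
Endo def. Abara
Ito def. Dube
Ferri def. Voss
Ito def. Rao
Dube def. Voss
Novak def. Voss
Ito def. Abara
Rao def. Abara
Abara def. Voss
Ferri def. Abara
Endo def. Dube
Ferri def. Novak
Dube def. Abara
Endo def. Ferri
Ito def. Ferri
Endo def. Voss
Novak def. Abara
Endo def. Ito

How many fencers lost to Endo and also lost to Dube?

Endo beat: Ito, Dube, Voss, Rao, Novak, Ferri, Abara.
Dube beat: Voss, Abara.
Both beat: Voss, Abara — 2.

2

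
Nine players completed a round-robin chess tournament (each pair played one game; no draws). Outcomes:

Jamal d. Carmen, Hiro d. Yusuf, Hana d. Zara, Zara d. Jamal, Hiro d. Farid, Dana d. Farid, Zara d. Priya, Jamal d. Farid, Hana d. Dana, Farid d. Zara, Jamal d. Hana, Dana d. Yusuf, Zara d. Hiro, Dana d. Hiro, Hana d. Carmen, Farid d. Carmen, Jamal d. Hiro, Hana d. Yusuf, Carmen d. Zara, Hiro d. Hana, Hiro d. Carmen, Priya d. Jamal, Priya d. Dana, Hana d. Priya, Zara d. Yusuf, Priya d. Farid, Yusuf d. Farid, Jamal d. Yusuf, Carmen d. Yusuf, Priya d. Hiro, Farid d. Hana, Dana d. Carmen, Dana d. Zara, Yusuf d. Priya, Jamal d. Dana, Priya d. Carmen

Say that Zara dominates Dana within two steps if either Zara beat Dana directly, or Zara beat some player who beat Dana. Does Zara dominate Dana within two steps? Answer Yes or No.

Yes

Zara did not beat Dana directly.
Zara beat Jamal, Priya, Hiro, Yusuf. Of those, Jamal beat Dana.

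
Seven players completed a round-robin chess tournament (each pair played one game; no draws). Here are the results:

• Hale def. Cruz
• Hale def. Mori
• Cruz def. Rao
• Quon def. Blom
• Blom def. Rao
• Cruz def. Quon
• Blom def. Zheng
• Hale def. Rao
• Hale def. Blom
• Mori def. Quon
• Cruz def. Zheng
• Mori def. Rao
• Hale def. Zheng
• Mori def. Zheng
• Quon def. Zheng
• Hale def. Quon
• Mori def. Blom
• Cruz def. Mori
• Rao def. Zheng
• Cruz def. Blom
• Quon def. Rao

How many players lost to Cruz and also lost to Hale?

5

Cruz beat: Blom, Mori, Zheng, Quon, Rao.
Hale beat: Blom, Mori, Zheng, Quon, Rao, Cruz.
Both beat: Blom, Mori, Zheng, Quon, Rao — 5.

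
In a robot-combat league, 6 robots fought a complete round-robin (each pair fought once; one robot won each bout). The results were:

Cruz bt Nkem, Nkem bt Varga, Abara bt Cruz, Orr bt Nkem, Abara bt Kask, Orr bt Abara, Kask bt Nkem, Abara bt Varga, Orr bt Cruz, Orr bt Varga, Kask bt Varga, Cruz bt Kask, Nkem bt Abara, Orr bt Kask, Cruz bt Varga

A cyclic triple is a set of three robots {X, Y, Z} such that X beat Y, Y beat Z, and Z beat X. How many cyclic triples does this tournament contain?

Win totals: Nkem 2, Kask 2, Orr 5, Abara 3, Cruz 3, Varga 0.
A robot with w wins dominates both others in C(w,2) triples; summing gives 1 + 1 + 10 + 3 + 3 + 0 = 18 transitive triples.
Total triples C(6,3) = 20, so cyclic triples = 20 − 18 = 2.

2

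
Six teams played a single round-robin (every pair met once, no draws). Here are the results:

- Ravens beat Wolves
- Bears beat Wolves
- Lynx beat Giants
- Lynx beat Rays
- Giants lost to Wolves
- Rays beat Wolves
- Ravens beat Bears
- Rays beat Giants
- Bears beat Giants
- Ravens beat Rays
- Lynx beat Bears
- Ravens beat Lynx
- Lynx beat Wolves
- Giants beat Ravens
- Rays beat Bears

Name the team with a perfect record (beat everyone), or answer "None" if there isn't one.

Highest win total is Ravens with 4 (out of 5 possible).
Ravens lost to Giants, so no team went undefeated.

None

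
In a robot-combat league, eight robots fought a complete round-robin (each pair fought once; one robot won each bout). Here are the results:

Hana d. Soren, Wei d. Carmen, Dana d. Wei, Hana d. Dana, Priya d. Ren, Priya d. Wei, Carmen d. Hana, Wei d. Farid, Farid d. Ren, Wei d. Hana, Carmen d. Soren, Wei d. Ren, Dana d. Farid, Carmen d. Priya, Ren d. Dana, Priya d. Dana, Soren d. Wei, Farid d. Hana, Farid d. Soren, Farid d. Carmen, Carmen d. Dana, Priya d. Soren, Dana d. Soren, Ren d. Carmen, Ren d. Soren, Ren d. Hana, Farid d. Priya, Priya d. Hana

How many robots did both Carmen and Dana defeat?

Carmen beat: Hana, Dana, Priya, Soren.
Dana beat: Wei, Farid, Soren.
Both beat: Soren — 1.

1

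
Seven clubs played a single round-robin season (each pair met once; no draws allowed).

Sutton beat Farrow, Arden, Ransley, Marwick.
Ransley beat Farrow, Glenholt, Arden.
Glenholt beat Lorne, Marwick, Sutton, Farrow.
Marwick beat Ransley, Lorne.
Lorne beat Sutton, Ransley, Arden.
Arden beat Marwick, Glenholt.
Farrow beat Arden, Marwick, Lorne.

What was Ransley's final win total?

3

Ransley's results: beat Farrow, Arden, Glenholt; lost to Lorne, Sutton, Marwick.
That is 3 wins.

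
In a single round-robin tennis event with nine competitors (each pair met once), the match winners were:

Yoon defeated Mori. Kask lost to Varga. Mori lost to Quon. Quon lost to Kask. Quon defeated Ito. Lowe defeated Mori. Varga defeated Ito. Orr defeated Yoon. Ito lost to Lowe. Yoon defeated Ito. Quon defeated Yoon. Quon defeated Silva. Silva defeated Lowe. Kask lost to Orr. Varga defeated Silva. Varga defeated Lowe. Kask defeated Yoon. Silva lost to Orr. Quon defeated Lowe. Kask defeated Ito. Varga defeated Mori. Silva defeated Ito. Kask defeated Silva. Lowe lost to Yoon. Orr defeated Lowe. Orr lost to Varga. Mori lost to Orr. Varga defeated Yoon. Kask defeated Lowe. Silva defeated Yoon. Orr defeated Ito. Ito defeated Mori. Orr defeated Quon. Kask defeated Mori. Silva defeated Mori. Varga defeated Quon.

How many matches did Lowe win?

2

Lowe's results: beat Mori, Ito; lost to Varga, Orr, Quon, Silva, Kask, Yoon.
That is 2 wins.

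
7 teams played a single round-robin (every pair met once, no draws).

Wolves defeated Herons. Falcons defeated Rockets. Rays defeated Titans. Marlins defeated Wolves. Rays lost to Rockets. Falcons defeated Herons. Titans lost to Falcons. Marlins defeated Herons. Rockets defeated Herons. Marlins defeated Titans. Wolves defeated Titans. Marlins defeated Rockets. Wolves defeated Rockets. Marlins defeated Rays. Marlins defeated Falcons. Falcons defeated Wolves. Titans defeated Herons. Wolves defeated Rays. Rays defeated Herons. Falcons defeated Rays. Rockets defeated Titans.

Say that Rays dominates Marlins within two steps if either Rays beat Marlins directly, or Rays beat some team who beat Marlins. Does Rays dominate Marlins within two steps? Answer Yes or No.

Rays did not beat Marlins directly.
Rays beat Titans, Herons, but each of them lost to Marlins. No two-step path.

No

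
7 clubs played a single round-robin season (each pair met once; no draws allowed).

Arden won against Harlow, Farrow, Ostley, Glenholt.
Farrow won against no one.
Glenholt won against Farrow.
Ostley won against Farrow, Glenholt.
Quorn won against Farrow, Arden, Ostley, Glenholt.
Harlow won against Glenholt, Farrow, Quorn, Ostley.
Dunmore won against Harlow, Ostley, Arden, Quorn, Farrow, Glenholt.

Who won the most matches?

Dunmore

Win totals: Harlow 4, Ostley 2, Glenholt 1, Farrow 0, Arden 4, Dunmore 6, Quorn 4.
Dunmore leads with 6 wins (next highest: 4).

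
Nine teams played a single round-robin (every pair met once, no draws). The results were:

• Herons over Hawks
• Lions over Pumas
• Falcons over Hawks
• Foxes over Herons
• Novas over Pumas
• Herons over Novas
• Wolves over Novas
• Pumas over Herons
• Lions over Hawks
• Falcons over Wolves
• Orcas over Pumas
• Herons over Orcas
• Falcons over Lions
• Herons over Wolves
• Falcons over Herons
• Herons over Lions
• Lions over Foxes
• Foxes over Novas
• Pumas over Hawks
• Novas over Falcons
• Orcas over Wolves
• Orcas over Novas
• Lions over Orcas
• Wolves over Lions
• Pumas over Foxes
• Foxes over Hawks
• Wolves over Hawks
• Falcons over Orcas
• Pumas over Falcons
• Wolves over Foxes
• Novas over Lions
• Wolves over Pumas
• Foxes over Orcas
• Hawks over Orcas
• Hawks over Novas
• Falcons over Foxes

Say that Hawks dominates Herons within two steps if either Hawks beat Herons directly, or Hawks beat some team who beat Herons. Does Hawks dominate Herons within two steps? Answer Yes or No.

No

Hawks did not beat Herons directly.
Hawks beat Orcas, Novas, but each of them lost to Herons. No two-step path.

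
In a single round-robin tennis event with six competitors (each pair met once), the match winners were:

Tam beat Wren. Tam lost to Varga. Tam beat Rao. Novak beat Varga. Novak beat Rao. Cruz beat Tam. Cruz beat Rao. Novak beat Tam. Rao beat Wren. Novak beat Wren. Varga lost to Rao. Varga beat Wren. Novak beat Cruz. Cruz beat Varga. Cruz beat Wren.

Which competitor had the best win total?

Win totals: Tam 2, Varga 2, Wren 0, Rao 2, Cruz 4, Novak 5.
Novak leads with 5 wins (next highest: 4).

Novak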